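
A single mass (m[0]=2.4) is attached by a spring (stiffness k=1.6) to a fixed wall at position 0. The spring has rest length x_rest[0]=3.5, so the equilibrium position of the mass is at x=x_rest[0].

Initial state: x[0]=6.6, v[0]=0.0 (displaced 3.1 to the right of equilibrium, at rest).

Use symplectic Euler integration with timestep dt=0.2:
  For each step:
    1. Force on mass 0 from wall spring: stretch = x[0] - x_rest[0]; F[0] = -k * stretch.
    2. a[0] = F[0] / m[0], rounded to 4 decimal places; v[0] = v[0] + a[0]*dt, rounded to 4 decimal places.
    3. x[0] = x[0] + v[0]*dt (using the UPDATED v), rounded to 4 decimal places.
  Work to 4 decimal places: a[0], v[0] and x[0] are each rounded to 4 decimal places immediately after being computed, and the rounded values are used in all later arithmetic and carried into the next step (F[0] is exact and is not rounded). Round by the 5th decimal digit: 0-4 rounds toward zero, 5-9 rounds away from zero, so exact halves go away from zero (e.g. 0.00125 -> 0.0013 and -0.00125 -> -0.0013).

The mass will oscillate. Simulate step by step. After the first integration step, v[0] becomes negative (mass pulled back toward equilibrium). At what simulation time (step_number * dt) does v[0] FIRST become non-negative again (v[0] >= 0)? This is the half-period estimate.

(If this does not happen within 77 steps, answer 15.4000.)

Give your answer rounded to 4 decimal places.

Step 0: x=[6.6000] v=[0.0000]
Step 1: x=[6.5173] v=[-0.4133]
Step 2: x=[6.3542] v=[-0.8156]
Step 3: x=[6.1150] v=[-1.1962]
Step 4: x=[5.8060] v=[-1.5449]
Step 5: x=[5.4355] v=[-1.8524]
Step 6: x=[5.0134] v=[-2.1105]
Step 7: x=[4.5509] v=[-2.3123]
Step 8: x=[4.0604] v=[-2.4524]
Step 9: x=[3.5550] v=[-2.5271]
Step 10: x=[3.0481] v=[-2.5344]
Step 11: x=[2.5533] v=[-2.4741]
Step 12: x=[2.0837] v=[-2.3479]
Step 13: x=[1.6519] v=[-2.1591]
Step 14: x=[1.2694] v=[-1.9127]
Step 15: x=[0.9463] v=[-1.6153]
Step 16: x=[0.6913] v=[-1.2748]
Step 17: x=[0.5112] v=[-0.9003]
Step 18: x=[0.4108] v=[-0.5018]
Step 19: x=[0.3928] v=[-0.0899]
Step 20: x=[0.4577] v=[0.3244]
First v>=0 after going negative at step 20, time=4.0000

Answer: 4.0000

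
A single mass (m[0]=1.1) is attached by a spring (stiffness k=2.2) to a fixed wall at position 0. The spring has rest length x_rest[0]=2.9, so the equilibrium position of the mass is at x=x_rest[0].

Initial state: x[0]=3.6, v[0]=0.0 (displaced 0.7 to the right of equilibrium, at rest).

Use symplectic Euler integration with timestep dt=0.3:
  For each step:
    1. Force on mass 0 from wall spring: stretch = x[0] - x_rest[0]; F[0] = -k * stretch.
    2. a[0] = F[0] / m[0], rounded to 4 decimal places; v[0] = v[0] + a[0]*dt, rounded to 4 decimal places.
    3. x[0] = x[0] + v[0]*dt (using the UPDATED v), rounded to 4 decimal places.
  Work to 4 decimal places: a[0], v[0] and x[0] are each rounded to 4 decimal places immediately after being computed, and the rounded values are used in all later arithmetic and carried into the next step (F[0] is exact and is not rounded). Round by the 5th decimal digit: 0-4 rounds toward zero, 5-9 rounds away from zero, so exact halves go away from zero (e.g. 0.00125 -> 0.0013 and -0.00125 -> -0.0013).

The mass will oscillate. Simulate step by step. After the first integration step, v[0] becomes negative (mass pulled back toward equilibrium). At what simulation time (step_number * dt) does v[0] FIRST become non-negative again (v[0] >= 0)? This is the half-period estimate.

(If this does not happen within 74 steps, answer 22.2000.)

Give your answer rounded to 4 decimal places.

Answer: 2.4000

Derivation:
Step 0: x=[3.6000] v=[0.0000]
Step 1: x=[3.4740] v=[-0.4200]
Step 2: x=[3.2447] v=[-0.7644]
Step 3: x=[2.9533] v=[-0.9712]
Step 4: x=[2.6523] v=[-1.0032]
Step 5: x=[2.3959] v=[-0.8546]
Step 6: x=[2.2303] v=[-0.5521]
Step 7: x=[2.1852] v=[-0.1503]
Step 8: x=[2.2688] v=[0.2786]
First v>=0 after going negative at step 8, time=2.4000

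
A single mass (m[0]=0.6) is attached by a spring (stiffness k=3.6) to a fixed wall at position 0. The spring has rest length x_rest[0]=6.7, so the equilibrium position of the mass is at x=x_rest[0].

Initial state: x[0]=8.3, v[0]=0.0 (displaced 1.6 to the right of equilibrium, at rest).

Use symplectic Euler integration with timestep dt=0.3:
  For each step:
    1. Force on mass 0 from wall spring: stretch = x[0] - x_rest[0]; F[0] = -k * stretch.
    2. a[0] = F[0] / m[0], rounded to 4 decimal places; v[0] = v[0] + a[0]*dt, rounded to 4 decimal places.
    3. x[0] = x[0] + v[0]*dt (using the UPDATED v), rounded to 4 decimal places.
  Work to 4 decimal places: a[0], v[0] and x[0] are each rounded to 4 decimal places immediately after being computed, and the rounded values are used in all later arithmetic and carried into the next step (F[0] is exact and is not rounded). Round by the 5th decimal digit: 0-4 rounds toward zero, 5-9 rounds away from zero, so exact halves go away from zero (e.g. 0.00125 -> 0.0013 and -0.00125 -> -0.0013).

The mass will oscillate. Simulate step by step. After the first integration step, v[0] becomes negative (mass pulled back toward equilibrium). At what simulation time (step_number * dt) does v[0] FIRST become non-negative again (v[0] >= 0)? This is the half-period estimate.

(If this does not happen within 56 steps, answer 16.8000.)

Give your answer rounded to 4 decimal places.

Step 0: x=[8.3000] v=[0.0000]
Step 1: x=[7.4360] v=[-2.8800]
Step 2: x=[6.1746] v=[-4.2048]
Step 3: x=[5.1969] v=[-3.2591]
Step 4: x=[5.0309] v=[-0.5535]
Step 5: x=[5.7662] v=[2.4509]
First v>=0 after going negative at step 5, time=1.5000

Answer: 1.5000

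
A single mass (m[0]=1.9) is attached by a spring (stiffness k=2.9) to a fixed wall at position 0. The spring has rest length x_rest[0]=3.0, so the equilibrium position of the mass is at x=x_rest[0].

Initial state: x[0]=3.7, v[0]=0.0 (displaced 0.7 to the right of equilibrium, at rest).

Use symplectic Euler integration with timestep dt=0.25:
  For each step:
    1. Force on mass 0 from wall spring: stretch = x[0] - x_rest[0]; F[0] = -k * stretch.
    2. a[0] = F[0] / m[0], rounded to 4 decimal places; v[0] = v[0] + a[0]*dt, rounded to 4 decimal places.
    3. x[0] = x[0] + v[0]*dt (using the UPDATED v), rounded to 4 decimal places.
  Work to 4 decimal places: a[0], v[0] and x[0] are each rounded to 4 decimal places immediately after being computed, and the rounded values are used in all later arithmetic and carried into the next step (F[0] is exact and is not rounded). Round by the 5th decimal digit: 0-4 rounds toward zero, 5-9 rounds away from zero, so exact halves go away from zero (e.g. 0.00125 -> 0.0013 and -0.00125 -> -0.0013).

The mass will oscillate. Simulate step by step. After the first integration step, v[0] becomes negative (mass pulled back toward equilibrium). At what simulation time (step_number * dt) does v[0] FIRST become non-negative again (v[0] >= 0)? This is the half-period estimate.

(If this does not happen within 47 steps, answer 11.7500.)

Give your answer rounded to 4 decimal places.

Answer: 2.7500

Derivation:
Step 0: x=[3.7000] v=[0.0000]
Step 1: x=[3.6332] v=[-0.2671]
Step 2: x=[3.5060] v=[-0.5087]
Step 3: x=[3.3306] v=[-0.7018]
Step 4: x=[3.1236] v=[-0.8280]
Step 5: x=[2.9048] v=[-0.8752]
Step 6: x=[2.6951] v=[-0.8389]
Step 7: x=[2.5145] v=[-0.7226]
Step 8: x=[2.3802] v=[-0.5374]
Step 9: x=[2.3050] v=[-0.3009]
Step 10: x=[2.2961] v=[-0.0357]
Step 11: x=[2.3543] v=[0.2329]
First v>=0 after going negative at step 11, time=2.7500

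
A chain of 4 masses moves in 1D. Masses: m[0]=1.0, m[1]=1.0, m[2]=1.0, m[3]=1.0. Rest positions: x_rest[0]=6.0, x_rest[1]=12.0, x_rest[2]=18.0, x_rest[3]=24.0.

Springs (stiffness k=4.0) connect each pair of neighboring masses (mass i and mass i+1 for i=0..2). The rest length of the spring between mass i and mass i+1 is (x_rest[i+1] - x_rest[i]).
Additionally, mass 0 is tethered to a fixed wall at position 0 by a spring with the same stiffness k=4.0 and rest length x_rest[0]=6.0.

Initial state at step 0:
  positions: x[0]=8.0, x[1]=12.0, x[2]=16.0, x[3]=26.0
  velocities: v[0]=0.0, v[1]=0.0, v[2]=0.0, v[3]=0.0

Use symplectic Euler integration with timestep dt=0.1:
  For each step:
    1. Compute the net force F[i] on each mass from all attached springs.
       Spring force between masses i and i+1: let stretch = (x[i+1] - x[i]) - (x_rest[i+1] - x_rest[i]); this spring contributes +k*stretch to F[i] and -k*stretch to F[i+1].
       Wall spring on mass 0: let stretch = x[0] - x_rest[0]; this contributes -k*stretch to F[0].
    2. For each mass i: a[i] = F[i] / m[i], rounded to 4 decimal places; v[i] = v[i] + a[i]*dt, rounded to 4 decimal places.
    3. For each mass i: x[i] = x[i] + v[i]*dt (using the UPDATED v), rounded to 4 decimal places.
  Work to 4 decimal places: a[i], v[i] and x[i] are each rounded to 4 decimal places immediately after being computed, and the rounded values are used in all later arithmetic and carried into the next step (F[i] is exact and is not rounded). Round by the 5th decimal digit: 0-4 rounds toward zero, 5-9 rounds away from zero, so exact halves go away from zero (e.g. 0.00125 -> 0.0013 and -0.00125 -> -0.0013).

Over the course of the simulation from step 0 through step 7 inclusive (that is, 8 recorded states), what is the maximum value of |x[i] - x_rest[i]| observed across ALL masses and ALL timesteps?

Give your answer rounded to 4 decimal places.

Step 0: x=[8.0000 12.0000 16.0000 26.0000] v=[0.0000 0.0000 0.0000 0.0000]
Step 1: x=[7.8400 12.0000 16.2400 25.8400] v=[-1.6000 0.0000 2.4000 -1.6000]
Step 2: x=[7.5328 12.0032 16.6944 25.5360] v=[-3.0720 0.0320 4.5440 -3.0400]
Step 3: x=[7.1031 12.0152 17.3148 25.1183] v=[-4.2970 0.1203 6.2042 -4.1766]
Step 4: x=[6.5858 12.0427 18.0354 24.6285] v=[-5.1734 0.2753 7.2058 -4.8980]
Step 5: x=[6.0233 12.0917 18.7800 24.1150] v=[-5.6250 0.4896 7.4460 -5.1352]
Step 6: x=[5.4626 12.1655 19.4705 23.6281] v=[-5.6070 0.7376 6.9047 -4.8692]
Step 7: x=[4.9515 12.2633 20.0351 23.2149] v=[-5.1109 0.9784 5.6457 -4.1322]
Max displacement = 2.0351

Answer: 2.0351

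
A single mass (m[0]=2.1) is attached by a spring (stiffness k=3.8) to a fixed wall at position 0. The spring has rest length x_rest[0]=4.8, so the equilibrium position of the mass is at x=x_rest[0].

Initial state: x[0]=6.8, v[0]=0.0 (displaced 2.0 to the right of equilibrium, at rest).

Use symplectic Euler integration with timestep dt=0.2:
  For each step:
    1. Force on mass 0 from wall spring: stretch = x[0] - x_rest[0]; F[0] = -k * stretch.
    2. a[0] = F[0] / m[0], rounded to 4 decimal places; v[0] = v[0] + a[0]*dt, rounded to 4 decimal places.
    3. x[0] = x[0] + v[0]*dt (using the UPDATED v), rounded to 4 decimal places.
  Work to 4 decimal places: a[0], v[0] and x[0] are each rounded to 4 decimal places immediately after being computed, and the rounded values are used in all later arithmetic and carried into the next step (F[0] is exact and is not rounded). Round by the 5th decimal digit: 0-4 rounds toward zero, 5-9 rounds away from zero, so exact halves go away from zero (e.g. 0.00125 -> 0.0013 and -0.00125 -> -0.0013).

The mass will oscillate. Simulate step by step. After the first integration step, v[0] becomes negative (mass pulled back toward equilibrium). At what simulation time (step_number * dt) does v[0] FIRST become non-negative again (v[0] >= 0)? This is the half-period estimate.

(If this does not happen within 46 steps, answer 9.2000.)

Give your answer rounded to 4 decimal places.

Answer: 2.4000

Derivation:
Step 0: x=[6.8000] v=[0.0000]
Step 1: x=[6.6552] v=[-0.7238]
Step 2: x=[6.3762] v=[-1.3952]
Step 3: x=[5.9831] v=[-1.9656]
Step 4: x=[5.5043] v=[-2.3938]
Step 5: x=[4.9746] v=[-2.6487]
Step 6: x=[4.4322] v=[-2.7119]
Step 7: x=[3.9164] v=[-2.5788]
Step 8: x=[3.4646] v=[-2.2590]
Step 9: x=[3.1095] v=[-1.7757]
Step 10: x=[2.8767] v=[-1.1639]
Step 11: x=[2.7831] v=[-0.4678]
Step 12: x=[2.8355] v=[0.2621]
First v>=0 after going negative at step 12, time=2.4000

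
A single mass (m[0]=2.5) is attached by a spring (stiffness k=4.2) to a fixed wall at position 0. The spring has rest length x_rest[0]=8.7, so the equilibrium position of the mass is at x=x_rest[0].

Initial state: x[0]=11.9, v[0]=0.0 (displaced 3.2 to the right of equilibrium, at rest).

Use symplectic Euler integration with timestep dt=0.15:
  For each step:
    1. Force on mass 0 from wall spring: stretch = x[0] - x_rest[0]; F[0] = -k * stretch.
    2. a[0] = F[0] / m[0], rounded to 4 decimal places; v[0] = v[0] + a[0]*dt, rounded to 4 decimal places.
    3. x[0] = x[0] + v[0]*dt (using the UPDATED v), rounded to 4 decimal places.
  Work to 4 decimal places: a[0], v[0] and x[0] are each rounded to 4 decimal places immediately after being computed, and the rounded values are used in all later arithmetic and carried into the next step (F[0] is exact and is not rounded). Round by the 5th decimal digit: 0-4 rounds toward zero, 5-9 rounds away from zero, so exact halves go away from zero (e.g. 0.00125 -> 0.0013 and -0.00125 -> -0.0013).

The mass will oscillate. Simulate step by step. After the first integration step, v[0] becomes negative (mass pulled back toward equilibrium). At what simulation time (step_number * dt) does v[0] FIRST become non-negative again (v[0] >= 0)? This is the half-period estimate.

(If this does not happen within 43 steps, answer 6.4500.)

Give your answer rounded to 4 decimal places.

Answer: 2.5500

Derivation:
Step 0: x=[11.9000] v=[0.0000]
Step 1: x=[11.7790] v=[-0.8064]
Step 2: x=[11.5417] v=[-1.5823]
Step 3: x=[11.1969] v=[-2.2984]
Step 4: x=[10.7578] v=[-2.9276]
Step 5: x=[10.2409] v=[-3.4462]
Step 6: x=[9.6657] v=[-3.8345]
Step 7: x=[9.0540] v=[-4.0779]
Step 8: x=[8.4289] v=[-4.1671]
Step 9: x=[7.8141] v=[-4.0988]
Step 10: x=[7.2328] v=[-3.8756]
Step 11: x=[6.7069] v=[-3.5059]
Step 12: x=[6.2564] v=[-3.0036]
Step 13: x=[5.8982] v=[-2.3878]
Step 14: x=[5.6459] v=[-1.6818]
Step 15: x=[5.5091] v=[-0.9122]
Step 16: x=[5.4929] v=[-0.1081]
Step 17: x=[5.5979] v=[0.7001]
First v>=0 after going negative at step 17, time=2.5500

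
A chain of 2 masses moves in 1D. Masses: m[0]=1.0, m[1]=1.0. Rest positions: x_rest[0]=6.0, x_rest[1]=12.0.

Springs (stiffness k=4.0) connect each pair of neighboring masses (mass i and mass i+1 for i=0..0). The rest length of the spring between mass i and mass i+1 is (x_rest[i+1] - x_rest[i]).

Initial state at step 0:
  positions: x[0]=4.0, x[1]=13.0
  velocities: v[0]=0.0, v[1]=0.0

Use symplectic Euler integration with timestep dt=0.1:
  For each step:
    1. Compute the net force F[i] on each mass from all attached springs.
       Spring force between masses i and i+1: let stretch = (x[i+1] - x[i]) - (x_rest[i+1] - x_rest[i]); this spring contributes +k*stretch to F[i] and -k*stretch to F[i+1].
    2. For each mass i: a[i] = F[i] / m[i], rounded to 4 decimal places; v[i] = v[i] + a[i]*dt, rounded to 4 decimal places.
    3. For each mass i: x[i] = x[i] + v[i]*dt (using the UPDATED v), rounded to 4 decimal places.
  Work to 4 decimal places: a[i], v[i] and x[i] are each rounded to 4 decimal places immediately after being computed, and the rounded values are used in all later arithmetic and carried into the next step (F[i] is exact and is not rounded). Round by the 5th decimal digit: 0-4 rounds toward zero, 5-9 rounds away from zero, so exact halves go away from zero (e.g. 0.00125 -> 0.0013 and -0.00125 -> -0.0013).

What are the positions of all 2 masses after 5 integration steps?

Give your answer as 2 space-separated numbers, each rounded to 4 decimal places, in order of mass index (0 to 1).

Step 0: x=[4.0000 13.0000] v=[0.0000 0.0000]
Step 1: x=[4.1200 12.8800] v=[1.2000 -1.2000]
Step 2: x=[4.3504 12.6496] v=[2.3040 -2.3040]
Step 3: x=[4.6728 12.3272] v=[3.2237 -3.2237]
Step 4: x=[5.0614 11.9387] v=[3.8855 -3.8855]
Step 5: x=[5.4850 11.5151] v=[4.2364 -4.2364]

Answer: 5.4850 11.5151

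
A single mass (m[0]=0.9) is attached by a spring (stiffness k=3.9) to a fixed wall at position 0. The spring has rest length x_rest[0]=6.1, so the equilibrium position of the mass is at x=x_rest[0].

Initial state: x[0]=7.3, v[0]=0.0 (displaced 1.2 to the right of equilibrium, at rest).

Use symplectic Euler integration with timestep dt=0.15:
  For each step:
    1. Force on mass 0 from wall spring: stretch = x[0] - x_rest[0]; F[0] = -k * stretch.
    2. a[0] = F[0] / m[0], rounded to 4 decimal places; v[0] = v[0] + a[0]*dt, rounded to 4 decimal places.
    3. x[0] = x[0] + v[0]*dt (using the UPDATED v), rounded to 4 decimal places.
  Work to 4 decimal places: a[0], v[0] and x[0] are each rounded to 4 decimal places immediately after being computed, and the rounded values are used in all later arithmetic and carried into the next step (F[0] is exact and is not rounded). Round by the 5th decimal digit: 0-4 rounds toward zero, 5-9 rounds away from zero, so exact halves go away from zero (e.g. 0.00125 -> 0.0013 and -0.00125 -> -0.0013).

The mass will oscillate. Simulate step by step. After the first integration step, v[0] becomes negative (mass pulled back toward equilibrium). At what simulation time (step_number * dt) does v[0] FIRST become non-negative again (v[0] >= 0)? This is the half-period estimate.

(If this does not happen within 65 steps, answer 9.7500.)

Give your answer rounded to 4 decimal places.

Answer: 1.6500

Derivation:
Step 0: x=[7.3000] v=[0.0000]
Step 1: x=[7.1830] v=[-0.7800]
Step 2: x=[6.9604] v=[-1.4840]
Step 3: x=[6.6539] v=[-2.0433]
Step 4: x=[6.2934] v=[-2.4033]
Step 5: x=[5.9141] v=[-2.5290]
Step 6: x=[5.5529] v=[-2.4082]
Step 7: x=[5.2450] v=[-2.0526]
Step 8: x=[5.0205] v=[-1.4969]
Step 9: x=[4.9012] v=[-0.7952]
Step 10: x=[4.8988] v=[-0.0160]
Step 11: x=[5.0135] v=[0.7648]
First v>=0 after going negative at step 11, time=1.6500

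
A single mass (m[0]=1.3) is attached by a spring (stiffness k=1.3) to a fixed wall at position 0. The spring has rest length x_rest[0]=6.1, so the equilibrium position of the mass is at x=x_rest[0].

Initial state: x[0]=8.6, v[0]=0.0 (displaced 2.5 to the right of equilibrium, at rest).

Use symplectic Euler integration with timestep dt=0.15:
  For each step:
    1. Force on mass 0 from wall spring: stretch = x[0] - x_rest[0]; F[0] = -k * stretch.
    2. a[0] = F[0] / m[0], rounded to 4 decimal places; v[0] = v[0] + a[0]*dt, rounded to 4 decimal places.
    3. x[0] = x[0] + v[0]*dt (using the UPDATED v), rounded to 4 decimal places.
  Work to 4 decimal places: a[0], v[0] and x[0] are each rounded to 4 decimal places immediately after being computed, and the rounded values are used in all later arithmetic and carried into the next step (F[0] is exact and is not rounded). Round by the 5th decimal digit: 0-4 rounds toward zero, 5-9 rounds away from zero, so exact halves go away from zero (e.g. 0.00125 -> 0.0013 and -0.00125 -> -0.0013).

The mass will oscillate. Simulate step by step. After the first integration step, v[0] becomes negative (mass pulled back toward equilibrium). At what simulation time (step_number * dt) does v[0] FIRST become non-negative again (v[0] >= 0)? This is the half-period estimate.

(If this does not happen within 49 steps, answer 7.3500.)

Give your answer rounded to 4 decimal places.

Step 0: x=[8.6000] v=[0.0000]
Step 1: x=[8.5438] v=[-0.3750]
Step 2: x=[8.4326] v=[-0.7416]
Step 3: x=[8.2689] v=[-1.0915]
Step 4: x=[8.0564] v=[-1.4168]
Step 5: x=[7.7999] v=[-1.7103]
Step 6: x=[7.5051] v=[-1.9653]
Step 7: x=[7.1787] v=[-2.1761]
Step 8: x=[6.8280] v=[-2.3379]
Step 9: x=[6.4609] v=[-2.4471]
Step 10: x=[6.0857] v=[-2.5012]
Step 11: x=[5.7108] v=[-2.4991]
Step 12: x=[5.3447] v=[-2.4407]
Step 13: x=[4.9956] v=[-2.3274]
Step 14: x=[4.6713] v=[-2.1617]
Step 15: x=[4.3792] v=[-1.9474]
Step 16: x=[4.1258] v=[-1.6893]
Step 17: x=[3.9168] v=[-1.3932]
Step 18: x=[3.7569] v=[-1.0657]
Step 19: x=[3.6498] v=[-0.7142]
Step 20: x=[3.5978] v=[-0.3467]
Step 21: x=[3.6021] v=[0.0286]
First v>=0 after going negative at step 21, time=3.1500

Answer: 3.1500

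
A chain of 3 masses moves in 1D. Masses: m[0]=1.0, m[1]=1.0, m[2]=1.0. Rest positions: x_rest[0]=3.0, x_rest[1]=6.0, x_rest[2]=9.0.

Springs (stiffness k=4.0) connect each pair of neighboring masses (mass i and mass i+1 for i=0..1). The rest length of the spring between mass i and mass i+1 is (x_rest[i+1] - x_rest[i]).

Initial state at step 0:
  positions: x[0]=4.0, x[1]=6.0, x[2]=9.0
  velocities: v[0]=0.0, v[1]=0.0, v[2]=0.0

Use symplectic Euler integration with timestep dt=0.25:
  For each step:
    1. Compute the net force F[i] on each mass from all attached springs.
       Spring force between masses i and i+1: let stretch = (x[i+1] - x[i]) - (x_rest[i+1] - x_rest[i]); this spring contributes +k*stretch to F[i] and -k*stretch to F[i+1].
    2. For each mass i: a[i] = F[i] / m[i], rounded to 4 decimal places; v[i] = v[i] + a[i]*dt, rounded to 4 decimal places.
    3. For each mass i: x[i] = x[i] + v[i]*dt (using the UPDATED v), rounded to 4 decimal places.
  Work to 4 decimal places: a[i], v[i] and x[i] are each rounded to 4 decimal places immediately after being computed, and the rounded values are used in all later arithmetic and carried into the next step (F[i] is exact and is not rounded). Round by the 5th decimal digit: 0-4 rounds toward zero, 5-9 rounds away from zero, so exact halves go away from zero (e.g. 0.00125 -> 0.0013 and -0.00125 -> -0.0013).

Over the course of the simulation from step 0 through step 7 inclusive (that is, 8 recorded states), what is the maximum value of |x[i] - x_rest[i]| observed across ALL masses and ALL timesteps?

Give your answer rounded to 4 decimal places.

Step 0: x=[4.0000 6.0000 9.0000] v=[0.0000 0.0000 0.0000]
Step 1: x=[3.7500 6.2500 9.0000] v=[-1.0000 1.0000 0.0000]
Step 2: x=[3.3750 6.5625 9.0625] v=[-1.5000 1.2500 0.2500]
Step 3: x=[3.0469 6.7031 9.2500] v=[-1.3125 0.5625 0.7500]
Step 4: x=[2.8828 6.5664 9.5508] v=[-0.6563 -0.5468 1.2031]
Step 5: x=[2.8896 6.2549 9.8555] v=[0.0273 -1.2460 1.2187]
Step 6: x=[2.9878 6.0022 10.0100] v=[0.3926 -1.0107 0.6181]
Step 7: x=[3.0896 5.9979 9.9126] v=[0.4070 -0.0173 -0.3897]
Max displacement = 1.0100

Answer: 1.0100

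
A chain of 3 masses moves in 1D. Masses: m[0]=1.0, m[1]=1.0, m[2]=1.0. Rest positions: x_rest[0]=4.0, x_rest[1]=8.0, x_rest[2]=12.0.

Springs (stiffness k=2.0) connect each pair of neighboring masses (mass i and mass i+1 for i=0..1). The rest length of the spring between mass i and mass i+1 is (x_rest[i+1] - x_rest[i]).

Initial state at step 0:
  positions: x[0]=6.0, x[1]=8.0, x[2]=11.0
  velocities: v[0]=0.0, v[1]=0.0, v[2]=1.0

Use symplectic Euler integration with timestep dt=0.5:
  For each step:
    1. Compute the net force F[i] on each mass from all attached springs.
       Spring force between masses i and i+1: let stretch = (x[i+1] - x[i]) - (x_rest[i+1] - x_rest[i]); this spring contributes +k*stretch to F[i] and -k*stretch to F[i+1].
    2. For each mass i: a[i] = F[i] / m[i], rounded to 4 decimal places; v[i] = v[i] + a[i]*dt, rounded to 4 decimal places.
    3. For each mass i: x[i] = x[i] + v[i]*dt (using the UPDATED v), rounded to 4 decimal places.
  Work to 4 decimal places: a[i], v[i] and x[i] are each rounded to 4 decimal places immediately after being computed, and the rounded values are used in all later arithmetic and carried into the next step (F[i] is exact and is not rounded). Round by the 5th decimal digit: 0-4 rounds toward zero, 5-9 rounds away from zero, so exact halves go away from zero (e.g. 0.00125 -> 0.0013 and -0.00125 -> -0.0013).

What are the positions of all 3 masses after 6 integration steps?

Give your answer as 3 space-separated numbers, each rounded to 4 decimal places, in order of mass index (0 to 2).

Answer: 5.6094 9.4376 12.9532

Derivation:
Step 0: x=[6.0000 8.0000 11.0000] v=[0.0000 0.0000 1.0000]
Step 1: x=[5.0000 8.5000 12.0000] v=[-2.0000 1.0000 2.0000]
Step 2: x=[3.7500 9.0000 13.2500] v=[-2.5000 1.0000 2.5000]
Step 3: x=[3.1250 9.0000 14.3750] v=[-1.2500 0.0000 2.2500]
Step 4: x=[3.4375 8.7500 14.8125] v=[0.6250 -0.5000 0.8750]
Step 5: x=[4.4063 8.8750 14.2188] v=[1.9375 0.2500 -1.1875]
Step 6: x=[5.6094 9.4376 12.9532] v=[2.4062 1.1251 -2.5313]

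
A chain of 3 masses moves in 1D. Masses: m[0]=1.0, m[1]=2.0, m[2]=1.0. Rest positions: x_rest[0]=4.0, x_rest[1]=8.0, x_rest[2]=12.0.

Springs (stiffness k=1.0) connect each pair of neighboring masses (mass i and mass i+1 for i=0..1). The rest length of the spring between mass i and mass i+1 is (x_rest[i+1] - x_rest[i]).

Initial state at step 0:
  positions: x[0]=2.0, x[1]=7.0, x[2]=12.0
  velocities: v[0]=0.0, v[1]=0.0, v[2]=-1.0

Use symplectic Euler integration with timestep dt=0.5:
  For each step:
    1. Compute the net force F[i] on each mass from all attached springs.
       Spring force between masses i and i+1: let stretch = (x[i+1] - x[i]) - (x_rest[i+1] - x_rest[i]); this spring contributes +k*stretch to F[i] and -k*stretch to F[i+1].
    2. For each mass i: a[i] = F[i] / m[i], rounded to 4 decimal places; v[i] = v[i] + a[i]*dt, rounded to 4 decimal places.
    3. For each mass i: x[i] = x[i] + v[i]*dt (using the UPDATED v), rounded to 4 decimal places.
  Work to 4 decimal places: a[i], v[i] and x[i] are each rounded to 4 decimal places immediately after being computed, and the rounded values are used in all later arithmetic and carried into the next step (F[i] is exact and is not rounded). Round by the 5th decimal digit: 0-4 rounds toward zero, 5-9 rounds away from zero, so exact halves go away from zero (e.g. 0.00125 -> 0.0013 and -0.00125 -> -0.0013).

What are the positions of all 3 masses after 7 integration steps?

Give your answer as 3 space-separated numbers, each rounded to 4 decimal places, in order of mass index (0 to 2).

Answer: 2.9267 5.9472 9.6789

Derivation:
Step 0: x=[2.0000 7.0000 12.0000] v=[0.0000 0.0000 -1.0000]
Step 1: x=[2.2500 7.0000 11.2500] v=[0.5000 0.0000 -1.5000]
Step 2: x=[2.6875 6.9375 10.4375] v=[0.8750 -0.1250 -1.6250]
Step 3: x=[3.1875 6.7813 9.7500] v=[1.0000 -0.3125 -1.3750]
Step 4: x=[3.5860 6.5469 9.3203] v=[0.7969 -0.4688 -0.8594]
Step 5: x=[3.7247 6.2891 9.1973] v=[0.2774 -0.5157 -0.2461]
Step 6: x=[3.5045 6.0742 9.3472] v=[-0.4404 -0.4298 0.2998]
Step 7: x=[2.9267 5.9472 9.6789] v=[-1.1556 -0.2540 0.6633]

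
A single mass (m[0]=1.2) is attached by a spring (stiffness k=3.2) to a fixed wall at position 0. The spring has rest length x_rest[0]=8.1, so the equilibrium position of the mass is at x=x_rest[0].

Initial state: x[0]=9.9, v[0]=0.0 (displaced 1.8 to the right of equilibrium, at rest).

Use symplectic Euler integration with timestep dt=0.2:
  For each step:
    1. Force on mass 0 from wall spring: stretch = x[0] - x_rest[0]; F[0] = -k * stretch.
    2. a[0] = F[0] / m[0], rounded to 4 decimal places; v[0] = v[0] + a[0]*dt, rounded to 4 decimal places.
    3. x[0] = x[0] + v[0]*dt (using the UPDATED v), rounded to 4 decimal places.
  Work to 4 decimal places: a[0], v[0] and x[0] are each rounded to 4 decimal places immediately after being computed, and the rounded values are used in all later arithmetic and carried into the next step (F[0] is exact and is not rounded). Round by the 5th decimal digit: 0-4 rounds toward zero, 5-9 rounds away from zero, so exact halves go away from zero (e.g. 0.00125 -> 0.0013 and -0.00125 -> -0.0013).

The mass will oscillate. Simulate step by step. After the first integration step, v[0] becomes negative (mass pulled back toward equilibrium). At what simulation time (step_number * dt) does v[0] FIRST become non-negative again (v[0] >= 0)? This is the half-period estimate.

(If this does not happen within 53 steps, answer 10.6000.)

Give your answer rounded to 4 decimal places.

Step 0: x=[9.9000] v=[0.0000]
Step 1: x=[9.7080] v=[-0.9600]
Step 2: x=[9.3445] v=[-1.8176]
Step 3: x=[8.8482] v=[-2.4813]
Step 4: x=[8.2721] v=[-2.8803]
Step 5: x=[7.6777] v=[-2.9721]
Step 6: x=[7.1283] v=[-2.7469]
Step 7: x=[6.6826] v=[-2.2287]
Step 8: x=[6.3880] v=[-1.4728]
Step 9: x=[6.2761] v=[-0.5597]
Step 10: x=[6.3587] v=[0.4130]
First v>=0 after going negative at step 10, time=2.0000

Answer: 2.0000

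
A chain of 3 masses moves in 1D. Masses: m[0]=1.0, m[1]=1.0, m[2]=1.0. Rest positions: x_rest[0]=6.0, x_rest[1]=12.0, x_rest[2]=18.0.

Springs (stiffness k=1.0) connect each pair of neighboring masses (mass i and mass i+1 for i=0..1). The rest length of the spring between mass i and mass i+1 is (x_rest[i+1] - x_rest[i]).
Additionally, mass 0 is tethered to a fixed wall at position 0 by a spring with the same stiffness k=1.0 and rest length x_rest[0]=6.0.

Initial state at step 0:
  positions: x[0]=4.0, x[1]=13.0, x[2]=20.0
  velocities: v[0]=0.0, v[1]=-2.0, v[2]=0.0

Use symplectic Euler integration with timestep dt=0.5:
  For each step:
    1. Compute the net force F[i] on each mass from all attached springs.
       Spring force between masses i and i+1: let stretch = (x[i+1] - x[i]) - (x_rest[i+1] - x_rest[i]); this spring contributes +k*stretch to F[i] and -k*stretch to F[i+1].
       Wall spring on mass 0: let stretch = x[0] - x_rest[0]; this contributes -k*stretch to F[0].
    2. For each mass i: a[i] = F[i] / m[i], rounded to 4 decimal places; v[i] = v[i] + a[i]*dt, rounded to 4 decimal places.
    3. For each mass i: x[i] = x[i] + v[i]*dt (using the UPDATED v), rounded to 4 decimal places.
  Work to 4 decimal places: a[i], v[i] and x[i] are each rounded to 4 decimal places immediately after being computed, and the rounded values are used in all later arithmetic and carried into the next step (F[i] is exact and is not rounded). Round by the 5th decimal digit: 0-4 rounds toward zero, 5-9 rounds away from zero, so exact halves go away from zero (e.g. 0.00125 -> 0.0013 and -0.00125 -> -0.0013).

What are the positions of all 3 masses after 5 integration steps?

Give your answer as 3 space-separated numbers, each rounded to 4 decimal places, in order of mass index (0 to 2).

Step 0: x=[4.0000 13.0000 20.0000] v=[0.0000 -2.0000 0.0000]
Step 1: x=[5.2500 11.5000 19.7500] v=[2.5000 -3.0000 -0.5000]
Step 2: x=[6.7500 10.5000 18.9375] v=[3.0000 -2.0000 -1.6250]
Step 3: x=[7.5000 10.6719 17.5156] v=[1.5000 0.3438 -2.8438]
Step 4: x=[7.1680 11.7618 15.8828] v=[-0.6641 2.1797 -3.2657]
Step 5: x=[6.1924 12.7335 14.7197] v=[-1.9512 1.9433 -2.3262]

Answer: 6.1924 12.7335 14.7197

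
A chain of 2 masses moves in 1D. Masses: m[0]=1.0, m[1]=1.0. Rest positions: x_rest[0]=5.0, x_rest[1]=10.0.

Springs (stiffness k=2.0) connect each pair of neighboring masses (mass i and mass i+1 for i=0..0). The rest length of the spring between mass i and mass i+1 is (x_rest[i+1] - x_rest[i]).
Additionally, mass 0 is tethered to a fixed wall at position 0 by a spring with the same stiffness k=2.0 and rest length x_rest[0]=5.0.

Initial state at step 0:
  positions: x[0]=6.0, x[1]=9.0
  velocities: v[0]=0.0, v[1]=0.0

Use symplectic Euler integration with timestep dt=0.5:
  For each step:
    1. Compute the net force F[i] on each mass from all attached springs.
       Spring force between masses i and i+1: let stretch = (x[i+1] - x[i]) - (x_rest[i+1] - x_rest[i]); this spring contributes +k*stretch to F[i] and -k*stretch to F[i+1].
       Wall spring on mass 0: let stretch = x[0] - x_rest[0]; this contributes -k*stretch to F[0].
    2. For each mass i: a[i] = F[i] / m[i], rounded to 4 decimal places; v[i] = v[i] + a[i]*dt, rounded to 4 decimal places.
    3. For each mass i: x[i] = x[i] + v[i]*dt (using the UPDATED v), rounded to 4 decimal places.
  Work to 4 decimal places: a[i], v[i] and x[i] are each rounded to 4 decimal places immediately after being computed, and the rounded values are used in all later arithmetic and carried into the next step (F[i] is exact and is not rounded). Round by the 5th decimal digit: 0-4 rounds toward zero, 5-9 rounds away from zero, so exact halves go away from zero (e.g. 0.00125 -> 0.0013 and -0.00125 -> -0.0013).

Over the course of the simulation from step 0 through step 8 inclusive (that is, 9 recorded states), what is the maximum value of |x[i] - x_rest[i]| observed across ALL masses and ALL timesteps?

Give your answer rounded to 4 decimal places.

Answer: 1.5000

Derivation:
Step 0: x=[6.0000 9.0000] v=[0.0000 0.0000]
Step 1: x=[4.5000 10.0000] v=[-3.0000 2.0000]
Step 2: x=[3.5000 10.7500] v=[-2.0000 1.5000]
Step 3: x=[4.3750 10.3750] v=[1.7500 -0.7500]
Step 4: x=[6.0625 9.5000] v=[3.3750 -1.7500]
Step 5: x=[6.4375 9.4063] v=[0.7500 -0.1875]
Step 6: x=[5.0782 10.3282] v=[-2.7187 1.8437]
Step 7: x=[3.8048 11.1251] v=[-2.5469 1.5937]
Step 8: x=[4.2891 10.7618] v=[0.9686 -0.7266]
Max displacement = 1.5000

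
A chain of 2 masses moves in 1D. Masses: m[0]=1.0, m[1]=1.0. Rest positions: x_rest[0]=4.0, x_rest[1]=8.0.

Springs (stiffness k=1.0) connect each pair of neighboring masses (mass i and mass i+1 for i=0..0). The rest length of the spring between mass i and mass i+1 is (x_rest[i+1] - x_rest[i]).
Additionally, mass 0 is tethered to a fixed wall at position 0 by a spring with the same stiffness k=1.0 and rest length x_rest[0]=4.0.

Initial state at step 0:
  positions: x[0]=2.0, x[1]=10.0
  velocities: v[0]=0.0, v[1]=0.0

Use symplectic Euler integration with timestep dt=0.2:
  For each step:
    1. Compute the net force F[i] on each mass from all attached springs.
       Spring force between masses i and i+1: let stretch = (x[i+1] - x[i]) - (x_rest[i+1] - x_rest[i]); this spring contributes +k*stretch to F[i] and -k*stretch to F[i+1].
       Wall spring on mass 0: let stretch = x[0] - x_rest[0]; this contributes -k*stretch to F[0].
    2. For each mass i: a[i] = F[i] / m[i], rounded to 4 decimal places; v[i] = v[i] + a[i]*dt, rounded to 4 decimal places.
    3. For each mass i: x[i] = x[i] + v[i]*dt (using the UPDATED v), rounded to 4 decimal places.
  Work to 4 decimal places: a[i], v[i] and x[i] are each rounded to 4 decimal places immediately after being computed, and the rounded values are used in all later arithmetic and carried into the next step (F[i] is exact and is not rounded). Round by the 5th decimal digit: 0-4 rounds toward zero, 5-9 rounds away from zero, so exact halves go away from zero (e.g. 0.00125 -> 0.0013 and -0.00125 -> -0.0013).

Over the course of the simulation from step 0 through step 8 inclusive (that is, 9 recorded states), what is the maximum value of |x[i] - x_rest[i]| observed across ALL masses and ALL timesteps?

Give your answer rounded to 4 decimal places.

Step 0: x=[2.0000 10.0000] v=[0.0000 0.0000]
Step 1: x=[2.2400 9.8400] v=[1.2000 -0.8000]
Step 2: x=[2.6944 9.5360] v=[2.2720 -1.5200]
Step 3: x=[3.3147 9.1183] v=[3.1014 -2.0883]
Step 4: x=[4.0345 8.6285] v=[3.5992 -2.4490]
Step 5: x=[4.7767 8.1149] v=[3.7111 -2.5678]
Step 6: x=[5.4614 7.6278] v=[3.4234 -2.4354]
Step 7: x=[6.0143 7.2141] v=[2.7644 -2.0687]
Step 8: x=[6.3746 6.9124] v=[1.8015 -1.5087]
Max displacement = 2.3746

Answer: 2.3746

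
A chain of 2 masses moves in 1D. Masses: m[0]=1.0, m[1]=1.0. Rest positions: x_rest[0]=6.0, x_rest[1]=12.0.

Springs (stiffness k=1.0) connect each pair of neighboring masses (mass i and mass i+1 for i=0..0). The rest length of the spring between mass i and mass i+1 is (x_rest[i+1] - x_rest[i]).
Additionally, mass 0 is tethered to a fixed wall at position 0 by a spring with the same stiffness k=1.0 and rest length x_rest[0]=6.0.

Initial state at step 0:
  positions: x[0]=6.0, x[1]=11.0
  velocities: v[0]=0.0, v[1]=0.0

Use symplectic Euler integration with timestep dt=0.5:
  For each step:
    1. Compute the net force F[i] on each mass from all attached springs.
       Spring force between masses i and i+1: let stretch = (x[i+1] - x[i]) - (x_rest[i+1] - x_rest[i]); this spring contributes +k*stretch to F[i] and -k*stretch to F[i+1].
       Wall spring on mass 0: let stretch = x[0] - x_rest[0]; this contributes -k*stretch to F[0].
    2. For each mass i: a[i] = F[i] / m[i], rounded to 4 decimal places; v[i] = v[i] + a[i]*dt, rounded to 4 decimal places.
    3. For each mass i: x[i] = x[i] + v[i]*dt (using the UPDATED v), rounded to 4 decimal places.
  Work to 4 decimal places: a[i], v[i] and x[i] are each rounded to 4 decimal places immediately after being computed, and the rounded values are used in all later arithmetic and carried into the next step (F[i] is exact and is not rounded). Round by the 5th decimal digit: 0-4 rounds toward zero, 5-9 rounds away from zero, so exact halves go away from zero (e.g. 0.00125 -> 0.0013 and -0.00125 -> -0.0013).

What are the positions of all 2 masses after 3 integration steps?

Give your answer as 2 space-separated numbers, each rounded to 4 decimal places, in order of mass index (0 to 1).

Step 0: x=[6.0000 11.0000] v=[0.0000 0.0000]
Step 1: x=[5.7500 11.2500] v=[-0.5000 0.5000]
Step 2: x=[5.4375 11.6250] v=[-0.6250 0.7500]
Step 3: x=[5.3125 11.9532] v=[-0.2500 0.6563]

Answer: 5.3125 11.9532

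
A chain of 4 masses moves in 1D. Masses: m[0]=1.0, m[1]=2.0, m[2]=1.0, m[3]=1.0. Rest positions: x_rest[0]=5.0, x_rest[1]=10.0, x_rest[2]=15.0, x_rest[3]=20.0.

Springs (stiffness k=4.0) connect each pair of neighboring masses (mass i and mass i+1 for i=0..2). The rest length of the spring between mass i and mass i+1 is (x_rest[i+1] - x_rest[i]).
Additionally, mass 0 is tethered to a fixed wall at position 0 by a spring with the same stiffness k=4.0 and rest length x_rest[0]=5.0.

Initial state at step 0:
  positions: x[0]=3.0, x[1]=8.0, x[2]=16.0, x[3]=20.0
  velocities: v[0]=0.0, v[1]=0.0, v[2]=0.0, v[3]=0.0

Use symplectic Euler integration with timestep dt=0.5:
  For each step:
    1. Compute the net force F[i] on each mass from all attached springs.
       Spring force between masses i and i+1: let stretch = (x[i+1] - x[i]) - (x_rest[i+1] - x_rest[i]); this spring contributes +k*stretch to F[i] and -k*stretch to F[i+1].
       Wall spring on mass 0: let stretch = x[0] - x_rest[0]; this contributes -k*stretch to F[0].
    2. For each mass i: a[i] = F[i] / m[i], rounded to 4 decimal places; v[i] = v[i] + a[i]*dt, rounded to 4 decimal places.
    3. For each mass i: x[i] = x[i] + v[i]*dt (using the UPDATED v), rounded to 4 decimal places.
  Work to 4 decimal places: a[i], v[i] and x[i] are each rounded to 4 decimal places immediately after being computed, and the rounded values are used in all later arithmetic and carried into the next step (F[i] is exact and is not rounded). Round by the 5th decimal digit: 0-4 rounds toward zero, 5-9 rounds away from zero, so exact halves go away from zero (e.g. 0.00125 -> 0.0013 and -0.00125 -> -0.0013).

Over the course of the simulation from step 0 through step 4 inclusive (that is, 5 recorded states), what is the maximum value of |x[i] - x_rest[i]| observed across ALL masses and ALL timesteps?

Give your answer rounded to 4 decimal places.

Answer: 3.5000

Derivation:
Step 0: x=[3.0000 8.0000 16.0000 20.0000] v=[0.0000 0.0000 0.0000 0.0000]
Step 1: x=[5.0000 9.5000 12.0000 21.0000] v=[4.0000 3.0000 -8.0000 2.0000]
Step 2: x=[6.5000 10.0000 14.5000 18.0000] v=[3.0000 1.0000 5.0000 -6.0000]
Step 3: x=[5.0000 11.0000 16.0000 16.5000] v=[-3.0000 2.0000 3.0000 -3.0000]
Step 4: x=[4.5000 11.5000 13.0000 19.5000] v=[-1.0000 1.0000 -6.0000 6.0000]
Max displacement = 3.5000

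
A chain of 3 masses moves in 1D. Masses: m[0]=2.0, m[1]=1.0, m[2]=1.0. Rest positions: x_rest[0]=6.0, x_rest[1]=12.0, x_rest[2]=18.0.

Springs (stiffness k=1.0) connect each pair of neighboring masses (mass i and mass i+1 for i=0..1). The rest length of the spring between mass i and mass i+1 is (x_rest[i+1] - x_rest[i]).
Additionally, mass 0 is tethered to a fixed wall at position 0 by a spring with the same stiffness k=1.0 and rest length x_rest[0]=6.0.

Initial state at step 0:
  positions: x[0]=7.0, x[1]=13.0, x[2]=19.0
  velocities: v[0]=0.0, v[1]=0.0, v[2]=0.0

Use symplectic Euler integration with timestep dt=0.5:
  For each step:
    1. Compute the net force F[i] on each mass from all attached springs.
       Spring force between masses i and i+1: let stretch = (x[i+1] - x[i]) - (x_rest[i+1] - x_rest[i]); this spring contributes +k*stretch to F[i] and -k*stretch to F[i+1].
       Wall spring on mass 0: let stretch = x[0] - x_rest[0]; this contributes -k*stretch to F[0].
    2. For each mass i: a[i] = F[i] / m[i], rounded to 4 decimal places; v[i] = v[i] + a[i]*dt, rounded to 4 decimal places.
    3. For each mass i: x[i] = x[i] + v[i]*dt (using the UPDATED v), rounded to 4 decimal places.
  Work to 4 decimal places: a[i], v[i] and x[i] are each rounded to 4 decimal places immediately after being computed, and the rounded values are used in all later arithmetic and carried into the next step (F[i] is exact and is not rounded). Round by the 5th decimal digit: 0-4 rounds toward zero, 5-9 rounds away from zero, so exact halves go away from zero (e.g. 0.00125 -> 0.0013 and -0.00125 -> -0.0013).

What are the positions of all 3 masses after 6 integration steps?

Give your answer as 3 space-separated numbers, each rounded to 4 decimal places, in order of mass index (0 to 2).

Step 0: x=[7.0000 13.0000 19.0000] v=[0.0000 0.0000 0.0000]
Step 1: x=[6.8750 13.0000 19.0000] v=[-0.2500 0.0000 0.0000]
Step 2: x=[6.6563 12.9688 19.0000] v=[-0.4375 -0.0625 0.0000]
Step 3: x=[6.3946 12.8672 18.9922] v=[-0.5235 -0.2032 -0.0156]
Step 4: x=[6.1426 12.6787 18.9532] v=[-0.5040 -0.3770 -0.0781]
Step 5: x=[5.9398 12.4248 18.8455] v=[-0.4056 -0.5078 -0.2154]
Step 6: x=[5.8052 12.1548 18.6326] v=[-0.2693 -0.5400 -0.4258]

Answer: 5.8052 12.1548 18.6326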